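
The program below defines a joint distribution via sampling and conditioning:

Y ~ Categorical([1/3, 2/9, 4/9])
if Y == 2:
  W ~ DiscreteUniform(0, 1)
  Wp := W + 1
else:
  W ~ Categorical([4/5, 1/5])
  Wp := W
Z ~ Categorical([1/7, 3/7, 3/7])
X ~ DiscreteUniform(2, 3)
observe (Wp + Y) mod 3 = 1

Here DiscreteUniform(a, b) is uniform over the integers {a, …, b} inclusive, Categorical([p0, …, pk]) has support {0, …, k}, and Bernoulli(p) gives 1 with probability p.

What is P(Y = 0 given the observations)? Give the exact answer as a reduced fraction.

Enumerate traces; 18 have nonzero weight after conditioning:
  (Y=0, W=1, Z=0, X=2) weight 1/210
  (Y=0, W=1, Z=0, X=3) weight 1/210
  (Y=0, W=1, Z=1, X=2) weight 1/70
  (Y=0, W=1, Z=1, X=3) weight 1/70
  (Y=0, W=1, Z=2, X=2) weight 1/70
  (Y=0, W=1, Z=2, X=3) weight 1/70
  (Y=1, W=0, Z=0, X=2) weight 4/315
  (Y=1, W=0, Z=0, X=3) weight 4/315
  (Y=2, W=1, Z=0, X=2) weight 1/63
  … 9 more
Group by Y:
  weight(Y=0) = 1/15
  weight(Y=1) = 8/45
  weight(Y=2) = 2/9
Total weight = 1/15 + 8/45 + 2/9 = 7/15
P(Y=0 | obs) = 1/15 / 7/15 = 1/7
P(Y=1 | obs) = 8/45 / 7/15 = 8/21
P(Y=2 | obs) = 2/9 / 7/15 = 10/21

P(Y = 0 | obs) = 1/7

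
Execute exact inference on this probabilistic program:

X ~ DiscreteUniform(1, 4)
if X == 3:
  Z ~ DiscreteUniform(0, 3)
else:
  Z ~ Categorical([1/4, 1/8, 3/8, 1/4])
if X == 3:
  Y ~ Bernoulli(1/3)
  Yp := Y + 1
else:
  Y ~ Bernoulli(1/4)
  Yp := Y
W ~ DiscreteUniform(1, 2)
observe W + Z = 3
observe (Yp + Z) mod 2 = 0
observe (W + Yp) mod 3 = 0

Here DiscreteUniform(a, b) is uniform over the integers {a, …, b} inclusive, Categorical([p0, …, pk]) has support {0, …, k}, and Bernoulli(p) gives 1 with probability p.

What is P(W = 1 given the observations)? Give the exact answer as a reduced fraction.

P(W = 1 | obs) = 8/33

Enumerate traces; 5 have nonzero weight after conditioning:
  (X=1, Z=1, Y=1, W=2) weight 1/256
  (X=2, Z=1, Y=1, W=2) weight 1/256
  (X=3, Z=1, Y=0, W=2) weight 1/48
  (X=3, Z=2, Y=1, W=1) weight 1/96
  (X=4, Z=1, Y=1, W=2) weight 1/256
Group by W:
  weight(W=1) = 1/96
  weight(W=2) = 25/768
Total weight = 1/96 + 25/768 = 11/256
P(W=1 | obs) = 1/96 / 11/256 = 8/33
P(W=2 | obs) = 25/768 / 11/256 = 25/33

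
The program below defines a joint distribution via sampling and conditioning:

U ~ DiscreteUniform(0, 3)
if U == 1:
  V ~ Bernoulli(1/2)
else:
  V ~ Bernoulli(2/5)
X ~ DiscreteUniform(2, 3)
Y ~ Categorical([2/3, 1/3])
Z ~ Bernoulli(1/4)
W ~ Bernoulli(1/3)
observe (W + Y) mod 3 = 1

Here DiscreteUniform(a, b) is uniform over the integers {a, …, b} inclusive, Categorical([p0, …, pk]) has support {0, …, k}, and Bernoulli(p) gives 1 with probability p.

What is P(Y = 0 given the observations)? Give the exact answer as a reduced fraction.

P(Y = 0 | obs) = 1/2

Enumerate traces; 64 have nonzero weight after conditioning:
  (U=0, V=0, X=2, Y=0, Z=0, W=1) weight 1/80
  (U=0, V=0, X=2, Y=0, Z=1, W=1) weight 1/240
  (U=0, V=0, X=2, Y=1, Z=0, W=0) weight 1/80
  (U=0, V=0, X=2, Y=1, Z=1, W=0) weight 1/240
  (U=0, V=0, X=3, Y=0, Z=0, W=1) weight 1/80
  (U=0, V=0, X=3, Y=0, Z=1, W=1) weight 1/240
  (U=0, V=0, X=3, Y=1, Z=0, W=0) weight 1/80
  (U=0, V=0, X=3, Y=1, Z=1, W=0) weight 1/240
  … 56 more
Group by Y:
  weight(Y=0) = 2/9
  weight(Y=1) = 2/9
Total weight = 2/9 + 2/9 = 4/9
P(Y=0 | obs) = 2/9 / 4/9 = 1/2
P(Y=1 | obs) = 2/9 / 4/9 = 1/2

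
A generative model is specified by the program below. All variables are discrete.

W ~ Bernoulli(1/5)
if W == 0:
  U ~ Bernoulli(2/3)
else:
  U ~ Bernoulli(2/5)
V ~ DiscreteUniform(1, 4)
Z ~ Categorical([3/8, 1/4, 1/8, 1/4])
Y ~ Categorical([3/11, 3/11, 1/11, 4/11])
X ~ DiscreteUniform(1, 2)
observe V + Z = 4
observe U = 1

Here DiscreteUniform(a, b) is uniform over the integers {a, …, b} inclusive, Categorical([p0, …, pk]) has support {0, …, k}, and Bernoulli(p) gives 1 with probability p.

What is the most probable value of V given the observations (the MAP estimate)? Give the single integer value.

Enumerate traces; 64 have nonzero weight after conditioning:
  (W=0, U=1, V=1, Z=3, Y=0, X=1) weight 1/220
  (W=0, U=1, V=1, Z=3, Y=0, X=2) weight 1/220
  (W=0, U=1, V=1, Z=3, Y=1, X=1) weight 1/220
  (W=0, U=1, V=1, Z=3, Y=1, X=2) weight 1/220
  (W=0, U=1, V=1, Z=3, Y=2, X=1) weight 1/660
  (W=0, U=1, V=1, Z=3, Y=2, X=2) weight 1/660
  (W=0, U=1, V=1, Z=3, Y=3, X=1) weight 1/165
  (W=0, U=1, V=1, Z=3, Y=3, X=2) weight 1/165
  (W=0, U=1, V=2, Z=2, Y=0, X=1) weight 1/440
  (W=0, U=1, V=3, Z=1, Y=0, X=1) weight 1/220
  … 54 more
Group by V:
  weight(V=1) = 23/600
  weight(V=2) = 23/1200
  weight(V=3) = 23/600
  weight(V=4) = 23/400
Total weight = 23/600 + 23/1200 + 23/600 + 23/400 = 23/150
P(V=1 | obs) = 23/600 / 23/150 = 1/4
P(V=2 | obs) = 23/1200 / 23/150 = 1/8
P(V=3 | obs) = 23/600 / 23/150 = 1/4
P(V=4 | obs) = 23/400 / 23/150 = 3/8
argmax = 4

argmax_v P(V = v | obs) = 4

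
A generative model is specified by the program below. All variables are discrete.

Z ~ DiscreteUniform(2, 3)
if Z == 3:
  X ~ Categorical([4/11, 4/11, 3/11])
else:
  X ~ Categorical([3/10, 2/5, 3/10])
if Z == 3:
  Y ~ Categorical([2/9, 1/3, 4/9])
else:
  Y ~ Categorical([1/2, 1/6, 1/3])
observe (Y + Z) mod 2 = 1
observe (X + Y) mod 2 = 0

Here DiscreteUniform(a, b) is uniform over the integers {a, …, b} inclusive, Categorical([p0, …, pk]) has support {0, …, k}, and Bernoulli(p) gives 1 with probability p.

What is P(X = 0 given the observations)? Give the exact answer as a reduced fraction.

Enumerate traces; 5 have nonzero weight after conditioning:
  (Z=2, X=1, Y=1) weight 1/30
  (Z=3, X=0, Y=0) weight 4/99
  (Z=3, X=0, Y=2) weight 8/99
  (Z=3, X=2, Y=0) weight 1/33
  (Z=3, X=2, Y=2) weight 2/33
Group by X:
  weight(X=0) = 4/33
  weight(X=1) = 1/30
  weight(X=2) = 1/11
Total weight = 4/33 + 1/30 + 1/11 = 27/110
P(X=0 | obs) = 4/33 / 27/110 = 40/81
P(X=1 | obs) = 1/30 / 27/110 = 11/81
P(X=2 | obs) = 1/11 / 27/110 = 10/27

P(X = 0 | obs) = 40/81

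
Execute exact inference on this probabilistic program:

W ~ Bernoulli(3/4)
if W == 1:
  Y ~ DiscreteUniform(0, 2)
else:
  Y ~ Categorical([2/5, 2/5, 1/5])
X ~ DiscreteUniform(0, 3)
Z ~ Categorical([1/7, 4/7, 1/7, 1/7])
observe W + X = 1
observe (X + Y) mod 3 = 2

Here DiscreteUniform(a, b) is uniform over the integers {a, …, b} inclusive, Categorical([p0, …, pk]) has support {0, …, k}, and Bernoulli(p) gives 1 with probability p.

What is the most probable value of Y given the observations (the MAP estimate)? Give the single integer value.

argmax_v P(Y = v | obs) = 2

Enumerate traces; 8 have nonzero weight after conditioning:
  (W=0, Y=1, X=1, Z=0) weight 1/280
  (W=0, Y=1, X=1, Z=1) weight 1/70
  (W=0, Y=1, X=1, Z=2) weight 1/280
  (W=0, Y=1, X=1, Z=3) weight 1/280
  (W=1, Y=2, X=0, Z=0) weight 1/112
  (W=1, Y=2, X=0, Z=1) weight 1/28
  (W=1, Y=2, X=0, Z=2) weight 1/112
  (W=1, Y=2, X=0, Z=3) weight 1/112
Group by Y:
  weight(Y=1) = 1/40
  weight(Y=2) = 1/16
Total weight = 1/40 + 1/16 = 7/80
P(Y=1 | obs) = 1/40 / 7/80 = 2/7
P(Y=2 | obs) = 1/16 / 7/80 = 5/7
argmax = 2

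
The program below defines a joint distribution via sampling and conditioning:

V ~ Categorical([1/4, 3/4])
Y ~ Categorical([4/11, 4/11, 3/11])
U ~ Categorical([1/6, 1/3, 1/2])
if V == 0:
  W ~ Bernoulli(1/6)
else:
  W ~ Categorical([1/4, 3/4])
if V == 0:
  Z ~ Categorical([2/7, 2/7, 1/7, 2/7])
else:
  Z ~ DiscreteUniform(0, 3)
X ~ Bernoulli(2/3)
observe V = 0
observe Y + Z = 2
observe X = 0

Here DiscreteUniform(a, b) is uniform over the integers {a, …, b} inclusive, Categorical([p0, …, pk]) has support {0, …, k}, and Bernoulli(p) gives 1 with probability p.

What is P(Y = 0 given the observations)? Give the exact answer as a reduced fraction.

P(Y = 0 | obs) = 2/9

Enumerate traces; 18 have nonzero weight after conditioning:
  (V=0, Y=0, U=0, W=0, Z=2, X=0) weight 5/8316
  (V=0, Y=0, U=0, W=1, Z=2, X=0) weight 1/8316
  (V=0, Y=0, U=1, W=0, Z=2, X=0) weight 5/4158
  (V=0, Y=0, U=1, W=1, Z=2, X=0) weight 1/4158
  (V=0, Y=0, U=2, W=0, Z=2, X=0) weight 5/2772
  (V=0, Y=0, U=2, W=1, Z=2, X=0) weight 1/2772
  (V=0, Y=1, U=0, W=0, Z=1, X=0) weight 5/4158
  (V=0, Y=1, U=0, W=1, Z=1, X=0) weight 1/4158
  (V=0, Y=2, U=0, W=0, Z=0, X=0) weight 5/5544
  … 9 more
Group by Y:
  weight(Y=0) = 1/231
  weight(Y=1) = 2/231
  weight(Y=2) = 1/154
Total weight = 1/231 + 2/231 + 1/154 = 3/154
P(Y=0 | obs) = 1/231 / 3/154 = 2/9
P(Y=1 | obs) = 2/231 / 3/154 = 4/9
P(Y=2 | obs) = 1/154 / 3/154 = 1/3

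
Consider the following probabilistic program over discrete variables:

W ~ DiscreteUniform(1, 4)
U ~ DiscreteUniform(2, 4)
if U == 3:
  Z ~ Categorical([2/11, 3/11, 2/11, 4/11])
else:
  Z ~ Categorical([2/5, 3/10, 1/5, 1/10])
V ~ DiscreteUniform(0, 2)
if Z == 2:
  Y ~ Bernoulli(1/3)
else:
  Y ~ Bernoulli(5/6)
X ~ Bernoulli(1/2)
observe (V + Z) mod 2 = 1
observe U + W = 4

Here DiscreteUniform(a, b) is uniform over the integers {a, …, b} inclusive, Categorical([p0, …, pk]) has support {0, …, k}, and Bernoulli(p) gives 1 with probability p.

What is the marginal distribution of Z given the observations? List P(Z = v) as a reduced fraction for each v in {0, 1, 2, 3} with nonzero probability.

Enumerate traces; 48 have nonzero weight after conditioning:
  (W=1, U=3, Z=0, V=1, Y=0, X=0) weight 1/2376
  (W=1, U=3, Z=0, V=1, Y=0, X=1) weight 1/2376
  (W=1, U=3, Z=0, V=1, Y=1, X=0) weight 5/2376
  (W=1, U=3, Z=0, V=1, Y=1, X=1) weight 5/2376
  (W=1, U=3, Z=1, V=0, Y=0, X=0) weight 1/1584
  (W=1, U=3, Z=1, V=0, Y=0, X=1) weight 1/1584
  (W=1, U=3, Z=1, V=0, Y=1, X=0) weight 5/1584
  (W=1, U=3, Z=1, V=0, Y=1, X=1) weight 5/1584
  (W=1, U=3, Z=2, V=1, Y=0, X=0) weight 1/594
  (W=1, U=3, Z=3, V=0, Y=0, X=0) weight 1/1188
  … 38 more
Group by Z:
  weight(Z=0) = 8/495
  weight(Z=1) = 7/220
  weight(Z=2) = 7/660
  weight(Z=3) = 17/660
Total weight = 8/495 + 7/220 + 7/660 + 17/660 = 167/1980
P(Z=0 | obs) = 8/495 / 167/1980 = 32/167
P(Z=1 | obs) = 7/220 / 167/1980 = 63/167
P(Z=2 | obs) = 7/660 / 167/1980 = 21/167
P(Z=3 | obs) = 17/660 / 167/1980 = 51/167

P(Z=0) = 32/167, P(Z=1) = 63/167, P(Z=2) = 21/167, P(Z=3) = 51/167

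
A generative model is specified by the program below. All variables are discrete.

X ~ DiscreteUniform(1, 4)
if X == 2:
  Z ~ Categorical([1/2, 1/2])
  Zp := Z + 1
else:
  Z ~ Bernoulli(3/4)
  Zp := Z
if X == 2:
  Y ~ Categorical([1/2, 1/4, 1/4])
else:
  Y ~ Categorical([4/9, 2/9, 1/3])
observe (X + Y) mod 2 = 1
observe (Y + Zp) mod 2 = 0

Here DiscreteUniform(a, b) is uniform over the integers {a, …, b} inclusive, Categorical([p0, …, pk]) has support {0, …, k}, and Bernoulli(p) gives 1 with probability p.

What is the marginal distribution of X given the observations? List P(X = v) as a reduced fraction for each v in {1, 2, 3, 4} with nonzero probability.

Enumerate traces; 6 have nonzero weight after conditioning:
  (X=1, Z=0, Y=0) weight 1/36
  (X=1, Z=0, Y=2) weight 1/48
  (X=2, Z=0, Y=1) weight 1/32
  (X=3, Z=0, Y=0) weight 1/36
  (X=3, Z=0, Y=2) weight 1/48
  (X=4, Z=1, Y=1) weight 1/24
Group by X:
  weight(X=1) = 7/144
  weight(X=2) = 1/32
  weight(X=3) = 7/144
  weight(X=4) = 1/24
Total weight = 7/144 + 1/32 + 7/144 + 1/24 = 49/288
P(X=1 | obs) = 7/144 / 49/288 = 2/7
P(X=2 | obs) = 1/32 / 49/288 = 9/49
P(X=3 | obs) = 7/144 / 49/288 = 2/7
P(X=4 | obs) = 1/24 / 49/288 = 12/49

P(X=1) = 2/7, P(X=2) = 9/49, P(X=3) = 2/7, P(X=4) = 12/49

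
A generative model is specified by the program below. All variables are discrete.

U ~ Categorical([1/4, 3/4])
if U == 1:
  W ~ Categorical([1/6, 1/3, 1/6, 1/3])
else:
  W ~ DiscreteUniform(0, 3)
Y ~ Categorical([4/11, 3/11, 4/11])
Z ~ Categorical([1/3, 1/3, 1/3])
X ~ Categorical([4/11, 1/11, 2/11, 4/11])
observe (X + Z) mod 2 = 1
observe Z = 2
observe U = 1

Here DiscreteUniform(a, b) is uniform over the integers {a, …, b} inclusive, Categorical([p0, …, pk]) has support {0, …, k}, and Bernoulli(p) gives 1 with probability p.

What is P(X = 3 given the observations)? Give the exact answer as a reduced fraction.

P(X = 3 | obs) = 4/5

Enumerate traces; 24 have nonzero weight after conditioning:
  (U=1, W=0, Y=0, Z=2, X=1) weight 1/726
  (U=1, W=0, Y=0, Z=2, X=3) weight 2/363
  (U=1, W=0, Y=1, Z=2, X=1) weight 1/968
  (U=1, W=0, Y=1, Z=2, X=3) weight 1/242
  (U=1, W=0, Y=2, Z=2, X=1) weight 1/726
  (U=1, W=0, Y=2, Z=2, X=3) weight 2/363
  (U=1, W=1, Y=0, Z=2, X=1) weight 1/363
  (U=1, W=1, Y=0, Z=2, X=3) weight 4/363
  … 16 more
Group by X:
  weight(X=1) = 1/44
  weight(X=3) = 1/11
Total weight = 1/44 + 1/11 = 5/44
P(X=1 | obs) = 1/44 / 5/44 = 1/5
P(X=3 | obs) = 1/11 / 5/44 = 4/5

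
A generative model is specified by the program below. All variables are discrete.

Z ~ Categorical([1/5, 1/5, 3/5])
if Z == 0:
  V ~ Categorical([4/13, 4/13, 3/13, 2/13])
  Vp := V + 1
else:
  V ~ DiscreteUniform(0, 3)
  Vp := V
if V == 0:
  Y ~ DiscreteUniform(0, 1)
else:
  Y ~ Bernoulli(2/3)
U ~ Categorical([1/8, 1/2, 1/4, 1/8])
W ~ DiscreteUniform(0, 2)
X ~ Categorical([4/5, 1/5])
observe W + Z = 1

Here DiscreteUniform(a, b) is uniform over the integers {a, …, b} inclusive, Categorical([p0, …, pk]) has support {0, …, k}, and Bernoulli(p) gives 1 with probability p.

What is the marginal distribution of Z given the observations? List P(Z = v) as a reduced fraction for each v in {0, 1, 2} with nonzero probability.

P(Z=0) = 1/2, P(Z=1) = 1/2

Enumerate traces; 128 have nonzero weight after conditioning:
  (Z=0, V=0, Y=0, U=0, W=1, X=0) weight 1/975
  (Z=0, V=0, Y=0, U=0, W=1, X=1) weight 1/3900
  (Z=0, V=0, Y=0, U=1, W=1, X=0) weight 4/975
  (Z=0, V=0, Y=0, U=1, W=1, X=1) weight 1/975
  (Z=0, V=0, Y=0, U=2, W=1, X=0) weight 2/975
  (Z=0, V=0, Y=0, U=2, W=1, X=1) weight 1/1950
  (Z=0, V=0, Y=0, U=3, W=1, X=0) weight 1/975
  (Z=0, V=0, Y=0, U=3, W=1, X=1) weight 1/3900
  (Z=1, V=0, Y=0, U=0, W=0, X=0) weight 1/1200
  … 119 more
Group by Z:
  weight(Z=0) = 1/15
  weight(Z=1) = 1/15
Total weight = 1/15 + 1/15 = 2/15
P(Z=0 | obs) = 1/15 / 2/15 = 1/2
P(Z=1 | obs) = 1/15 / 2/15 = 1/2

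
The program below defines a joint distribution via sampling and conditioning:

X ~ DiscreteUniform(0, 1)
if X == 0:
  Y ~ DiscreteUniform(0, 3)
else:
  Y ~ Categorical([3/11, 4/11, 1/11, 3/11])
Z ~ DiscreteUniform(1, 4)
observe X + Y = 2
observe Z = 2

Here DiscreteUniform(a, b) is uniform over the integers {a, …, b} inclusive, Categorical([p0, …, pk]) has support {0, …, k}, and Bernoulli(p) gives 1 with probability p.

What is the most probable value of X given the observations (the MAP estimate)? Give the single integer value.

argmax_v P(X = v | obs) = 1

Enumerate traces; 2 have nonzero weight after conditioning:
  (X=0, Y=2, Z=2) weight 1/32
  (X=1, Y=1, Z=2) weight 1/22
Group by X:
  weight(X=0) = 1/32
  weight(X=1) = 1/22
Total weight = 1/32 + 1/22 = 27/352
P(X=0 | obs) = 1/32 / 27/352 = 11/27
P(X=1 | obs) = 1/22 / 27/352 = 16/27
argmax = 1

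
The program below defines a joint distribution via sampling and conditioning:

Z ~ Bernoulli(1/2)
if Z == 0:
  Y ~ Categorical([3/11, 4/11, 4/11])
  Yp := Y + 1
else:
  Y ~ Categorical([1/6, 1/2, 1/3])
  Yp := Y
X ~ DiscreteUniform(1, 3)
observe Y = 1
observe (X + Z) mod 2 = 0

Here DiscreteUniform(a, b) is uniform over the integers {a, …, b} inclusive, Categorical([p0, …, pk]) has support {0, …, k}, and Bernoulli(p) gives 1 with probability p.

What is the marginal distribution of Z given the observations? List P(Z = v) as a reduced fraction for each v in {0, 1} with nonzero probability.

P(Z=0) = 4/15, P(Z=1) = 11/15

Enumerate traces; 3 have nonzero weight after conditioning:
  (Z=0, Y=1, X=2) weight 2/33
  (Z=1, Y=1, X=1) weight 1/12
  (Z=1, Y=1, X=3) weight 1/12
Group by Z:
  weight(Z=0) = 2/33
  weight(Z=1) = 1/6
Total weight = 2/33 + 1/6 = 5/22
P(Z=0 | obs) = 2/33 / 5/22 = 4/15
P(Z=1 | obs) = 1/6 / 5/22 = 11/15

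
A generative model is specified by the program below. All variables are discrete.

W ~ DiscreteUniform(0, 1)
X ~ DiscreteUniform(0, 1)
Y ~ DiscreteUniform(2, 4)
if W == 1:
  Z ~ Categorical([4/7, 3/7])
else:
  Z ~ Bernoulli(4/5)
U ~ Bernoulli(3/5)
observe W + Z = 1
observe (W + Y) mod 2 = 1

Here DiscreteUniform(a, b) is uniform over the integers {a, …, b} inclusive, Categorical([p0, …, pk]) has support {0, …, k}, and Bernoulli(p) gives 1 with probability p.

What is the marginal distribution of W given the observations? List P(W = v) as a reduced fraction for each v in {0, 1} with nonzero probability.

Enumerate traces; 12 have nonzero weight after conditioning:
  (W=0, X=0, Y=3, Z=1, U=0) weight 2/75
  (W=0, X=0, Y=3, Z=1, U=1) weight 1/25
  (W=0, X=1, Y=3, Z=1, U=0) weight 2/75
  (W=0, X=1, Y=3, Z=1, U=1) weight 1/25
  (W=1, X=0, Y=2, Z=0, U=0) weight 2/105
  (W=1, X=0, Y=2, Z=0, U=1) weight 1/35
  (W=1, X=0, Y=4, Z=0, U=0) weight 2/105
  (W=1, X=0, Y=4, Z=0, U=1) weight 1/35
  … 4 more
Group by W:
  weight(W=0) = 2/15
  weight(W=1) = 4/21
Total weight = 2/15 + 4/21 = 34/105
P(W=0 | obs) = 2/15 / 34/105 = 7/17
P(W=1 | obs) = 4/21 / 34/105 = 10/17

P(W=0) = 7/17, P(W=1) = 10/17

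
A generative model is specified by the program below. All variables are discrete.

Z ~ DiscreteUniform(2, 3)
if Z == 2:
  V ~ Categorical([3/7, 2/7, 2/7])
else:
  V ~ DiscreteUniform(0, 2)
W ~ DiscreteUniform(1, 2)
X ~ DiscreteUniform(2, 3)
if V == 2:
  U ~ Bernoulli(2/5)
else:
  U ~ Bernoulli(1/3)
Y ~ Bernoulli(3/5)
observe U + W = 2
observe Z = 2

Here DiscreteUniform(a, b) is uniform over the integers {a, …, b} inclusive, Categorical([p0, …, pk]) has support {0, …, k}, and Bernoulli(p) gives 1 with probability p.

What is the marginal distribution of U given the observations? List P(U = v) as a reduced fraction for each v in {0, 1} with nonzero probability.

Enumerate traces; 24 have nonzero weight after conditioning:
  (Z=2, V=0, W=1, X=2, U=1, Y=0) weight 1/140
  (Z=2, V=0, W=1, X=2, U=1, Y=1) weight 3/280
  (Z=2, V=0, W=1, X=3, U=1, Y=0) weight 1/140
  (Z=2, V=0, W=1, X=3, U=1, Y=1) weight 3/280
  (Z=2, V=0, W=2, X=2, U=0, Y=0) weight 1/70
  (Z=2, V=0, W=2, X=2, U=0, Y=1) weight 3/140
  (Z=2, V=0, W=2, X=3, U=0, Y=0) weight 1/70
  (Z=2, V=0, W=2, X=3, U=0, Y=1) weight 3/140
  … 16 more
Group by U:
  weight(U=0) = 17/105
  weight(U=1) = 37/420
Total weight = 17/105 + 37/420 = 1/4
P(U=0 | obs) = 17/105 / 1/4 = 68/105
P(U=1 | obs) = 37/420 / 1/4 = 37/105

P(U=0) = 68/105, P(U=1) = 37/105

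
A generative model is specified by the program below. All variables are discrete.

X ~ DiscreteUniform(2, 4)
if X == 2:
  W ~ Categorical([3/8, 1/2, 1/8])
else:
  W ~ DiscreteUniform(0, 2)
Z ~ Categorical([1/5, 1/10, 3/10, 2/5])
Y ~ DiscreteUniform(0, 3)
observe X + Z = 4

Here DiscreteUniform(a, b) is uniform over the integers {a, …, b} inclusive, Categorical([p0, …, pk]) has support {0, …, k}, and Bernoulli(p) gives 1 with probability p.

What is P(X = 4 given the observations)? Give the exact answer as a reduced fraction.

Enumerate traces; 36 have nonzero weight after conditioning:
  (X=2, W=0, Z=2, Y=0) weight 3/320
  (X=2, W=0, Z=2, Y=1) weight 3/320
  (X=2, W=0, Z=2, Y=2) weight 3/320
  (X=2, W=0, Z=2, Y=3) weight 3/320
  (X=2, W=1, Z=2, Y=0) weight 1/80
  (X=2, W=1, Z=2, Y=1) weight 1/80
  (X=2, W=1, Z=2, Y=2) weight 1/80
  (X=2, W=1, Z=2, Y=3) weight 1/80
  (X=3, W=0, Z=1, Y=0) weight 1/360
  (X=4, W=0, Z=0, Y=0) weight 1/180
  … 26 more
Group by X:
  weight(X=2) = 1/10
  weight(X=3) = 1/30
  weight(X=4) = 1/15
Total weight = 1/10 + 1/30 + 1/15 = 1/5
P(X=2 | obs) = 1/10 / 1/5 = 1/2
P(X=3 | obs) = 1/30 / 1/5 = 1/6
P(X=4 | obs) = 1/15 / 1/5 = 1/3

P(X = 4 | obs) = 1/3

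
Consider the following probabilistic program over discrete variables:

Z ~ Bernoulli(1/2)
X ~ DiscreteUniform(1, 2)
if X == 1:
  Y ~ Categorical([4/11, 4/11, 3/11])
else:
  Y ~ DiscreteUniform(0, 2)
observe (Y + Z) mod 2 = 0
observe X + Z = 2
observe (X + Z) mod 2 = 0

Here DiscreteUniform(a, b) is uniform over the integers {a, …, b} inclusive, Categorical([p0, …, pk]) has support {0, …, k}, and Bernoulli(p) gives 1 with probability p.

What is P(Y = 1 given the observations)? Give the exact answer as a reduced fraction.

Enumerate traces; 3 have nonzero weight after conditioning:
  (Z=0, X=2, Y=0) weight 1/12
  (Z=0, X=2, Y=2) weight 1/12
  (Z=1, X=1, Y=1) weight 1/11
Group by Y:
  weight(Y=0) = 1/12
  weight(Y=1) = 1/11
  weight(Y=2) = 1/12
Total weight = 1/12 + 1/11 + 1/12 = 17/66
P(Y=0 | obs) = 1/12 / 17/66 = 11/34
P(Y=1 | obs) = 1/11 / 17/66 = 6/17
P(Y=2 | obs) = 1/12 / 17/66 = 11/34

P(Y = 1 | obs) = 6/17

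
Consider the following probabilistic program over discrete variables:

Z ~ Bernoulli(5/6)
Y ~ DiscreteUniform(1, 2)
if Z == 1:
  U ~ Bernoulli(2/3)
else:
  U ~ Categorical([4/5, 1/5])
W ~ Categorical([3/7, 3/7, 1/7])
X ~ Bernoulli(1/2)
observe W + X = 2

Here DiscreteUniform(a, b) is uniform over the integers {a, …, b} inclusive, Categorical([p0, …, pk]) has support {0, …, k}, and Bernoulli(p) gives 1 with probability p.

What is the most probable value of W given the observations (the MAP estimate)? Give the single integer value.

argmax_v P(W = v | obs) = 1

Enumerate traces; 16 have nonzero weight after conditioning:
  (Z=0, Y=1, U=0, W=1, X=1) weight 1/70
  (Z=0, Y=1, U=0, W=2, X=0) weight 1/210
  (Z=0, Y=1, U=1, W=1, X=1) weight 1/280
  (Z=0, Y=1, U=1, W=2, X=0) weight 1/840
  (Z=0, Y=2, U=0, W=1, X=1) weight 1/70
  (Z=0, Y=2, U=0, W=2, X=0) weight 1/210
  (Z=0, Y=2, U=1, W=1, X=1) weight 1/280
  (Z=0, Y=2, U=1, W=2, X=0) weight 1/840
  … 8 more
Group by W:
  weight(W=1) = 3/14
  weight(W=2) = 1/14
Total weight = 3/14 + 1/14 = 2/7
P(W=1 | obs) = 3/14 / 2/7 = 3/4
P(W=2 | obs) = 1/14 / 2/7 = 1/4
argmax = 1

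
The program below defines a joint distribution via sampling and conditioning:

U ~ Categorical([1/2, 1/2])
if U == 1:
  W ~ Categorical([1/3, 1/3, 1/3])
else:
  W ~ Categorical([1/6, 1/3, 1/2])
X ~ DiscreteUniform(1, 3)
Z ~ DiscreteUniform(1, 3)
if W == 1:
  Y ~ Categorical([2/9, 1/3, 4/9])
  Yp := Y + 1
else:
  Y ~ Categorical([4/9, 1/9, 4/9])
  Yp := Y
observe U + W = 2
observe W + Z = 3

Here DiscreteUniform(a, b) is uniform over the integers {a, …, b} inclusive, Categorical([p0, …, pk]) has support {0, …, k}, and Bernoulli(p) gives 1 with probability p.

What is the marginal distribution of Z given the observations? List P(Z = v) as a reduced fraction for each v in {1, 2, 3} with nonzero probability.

P(Z=1) = 3/5, P(Z=2) = 2/5

Enumerate traces; 18 have nonzero weight after conditioning:
  (U=0, W=2, X=1, Z=1, Y=0) weight 1/81
  (U=0, W=2, X=1, Z=1, Y=1) weight 1/324
  (U=0, W=2, X=1, Z=1, Y=2) weight 1/81
  (U=0, W=2, X=2, Z=1, Y=0) weight 1/81
  (U=0, W=2, X=2, Z=1, Y=1) weight 1/324
  (U=0, W=2, X=2, Z=1, Y=2) weight 1/81
  (U=0, W=2, X=3, Z=1, Y=0) weight 1/81
  (U=0, W=2, X=3, Z=1, Y=1) weight 1/324
  (U=1, W=1, X=1, Z=2, Y=0) weight 1/243
  … 9 more
Group by Z:
  weight(Z=1) = 1/12
  weight(Z=2) = 1/18
Total weight = 1/12 + 1/18 = 5/36
P(Z=1 | obs) = 1/12 / 5/36 = 3/5
P(Z=2 | obs) = 1/18 / 5/36 = 2/5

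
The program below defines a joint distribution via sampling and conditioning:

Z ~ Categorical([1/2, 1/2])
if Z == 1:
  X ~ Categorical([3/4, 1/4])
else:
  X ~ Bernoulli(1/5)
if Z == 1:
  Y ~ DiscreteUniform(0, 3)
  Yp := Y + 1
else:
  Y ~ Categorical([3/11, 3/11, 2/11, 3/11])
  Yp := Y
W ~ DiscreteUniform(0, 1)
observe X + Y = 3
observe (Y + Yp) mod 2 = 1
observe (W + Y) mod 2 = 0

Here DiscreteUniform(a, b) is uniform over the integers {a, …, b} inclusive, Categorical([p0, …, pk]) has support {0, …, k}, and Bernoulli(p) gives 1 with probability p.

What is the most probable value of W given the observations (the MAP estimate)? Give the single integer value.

argmax_v P(W = v | obs) = 1

Enumerate traces; 2 have nonzero weight after conditioning:
  (Z=1, X=0, Y=3, W=1) weight 3/64
  (Z=1, X=1, Y=2, W=0) weight 1/64
Group by W:
  weight(W=0) = 1/64
  weight(W=1) = 3/64
Total weight = 1/64 + 3/64 = 1/16
P(W=0 | obs) = 1/64 / 1/16 = 1/4
P(W=1 | obs) = 3/64 / 1/16 = 3/4
argmax = 1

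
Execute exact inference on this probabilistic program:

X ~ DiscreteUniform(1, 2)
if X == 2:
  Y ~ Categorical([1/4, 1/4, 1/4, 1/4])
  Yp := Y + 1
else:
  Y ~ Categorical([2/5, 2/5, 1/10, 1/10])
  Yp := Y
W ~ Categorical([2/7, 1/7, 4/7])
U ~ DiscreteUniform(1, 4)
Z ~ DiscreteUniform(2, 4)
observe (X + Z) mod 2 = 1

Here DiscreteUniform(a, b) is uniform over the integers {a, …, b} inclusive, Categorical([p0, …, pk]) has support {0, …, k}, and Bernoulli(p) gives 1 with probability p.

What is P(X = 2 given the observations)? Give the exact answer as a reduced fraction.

P(X = 2 | obs) = 1/3

Enumerate traces; 144 have nonzero weight after conditioning:
  (X=1, Y=0, W=0, U=1, Z=2) weight 1/210
  (X=1, Y=0, W=0, U=1, Z=4) weight 1/210
  (X=1, Y=0, W=0, U=2, Z=2) weight 1/210
  (X=1, Y=0, W=0, U=2, Z=4) weight 1/210
  (X=1, Y=0, W=0, U=3, Z=2) weight 1/210
  (X=1, Y=0, W=0, U=3, Z=4) weight 1/210
  (X=1, Y=0, W=0, U=4, Z=2) weight 1/210
  (X=1, Y=0, W=0, U=4, Z=4) weight 1/210
  (X=2, Y=0, W=0, U=1, Z=3) weight 1/336
  … 135 more
Group by X:
  weight(X=1) = 1/3
  weight(X=2) = 1/6
Total weight = 1/3 + 1/6 = 1/2
P(X=1 | obs) = 1/3 / 1/2 = 2/3
P(X=2 | obs) = 1/6 / 1/2 = 1/3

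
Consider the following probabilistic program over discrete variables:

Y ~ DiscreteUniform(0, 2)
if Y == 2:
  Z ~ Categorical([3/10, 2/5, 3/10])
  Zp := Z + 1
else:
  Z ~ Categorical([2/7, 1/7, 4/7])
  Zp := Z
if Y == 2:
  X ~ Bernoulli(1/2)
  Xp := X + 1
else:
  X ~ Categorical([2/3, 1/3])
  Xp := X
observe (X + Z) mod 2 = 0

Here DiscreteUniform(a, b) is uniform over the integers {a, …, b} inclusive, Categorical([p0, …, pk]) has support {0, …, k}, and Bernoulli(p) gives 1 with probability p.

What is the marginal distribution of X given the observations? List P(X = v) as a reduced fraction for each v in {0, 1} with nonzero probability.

Enumerate traces; 9 have nonzero weight after conditioning:
  (Y=0, Z=0, X=0) weight 4/63
  (Y=0, Z=1, X=1) weight 1/63
  (Y=0, Z=2, X=0) weight 8/63
  (Y=1, Z=0, X=0) weight 4/63
  (Y=1, Z=1, X=1) weight 1/63
  (Y=1, Z=2, X=0) weight 8/63
  (Y=2, Z=0, X=0) weight 1/20
  (Y=2, Z=1, X=1) weight 1/15
  … 1 more
Group by X:
  weight(X=0) = 101/210
  weight(X=1) = 31/315
Total weight = 101/210 + 31/315 = 73/126
P(X=0 | obs) = 101/210 / 73/126 = 303/365
P(X=1 | obs) = 31/315 / 73/126 = 62/365

P(X=0) = 303/365, P(X=1) = 62/365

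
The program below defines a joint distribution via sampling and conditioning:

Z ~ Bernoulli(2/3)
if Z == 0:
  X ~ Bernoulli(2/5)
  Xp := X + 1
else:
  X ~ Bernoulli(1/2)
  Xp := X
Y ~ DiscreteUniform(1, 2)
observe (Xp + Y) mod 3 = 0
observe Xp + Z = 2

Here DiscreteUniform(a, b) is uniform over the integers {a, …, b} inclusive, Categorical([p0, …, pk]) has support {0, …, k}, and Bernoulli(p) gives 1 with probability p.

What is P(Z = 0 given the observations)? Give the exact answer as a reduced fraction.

P(Z = 0 | obs) = 2/7

Enumerate traces; 2 have nonzero weight after conditioning:
  (Z=0, X=1, Y=1) weight 1/15
  (Z=1, X=1, Y=2) weight 1/6
Group by Z:
  weight(Z=0) = 1/15
  weight(Z=1) = 1/6
Total weight = 1/15 + 1/6 = 7/30
P(Z=0 | obs) = 1/15 / 7/30 = 2/7
P(Z=1 | obs) = 1/6 / 7/30 = 5/7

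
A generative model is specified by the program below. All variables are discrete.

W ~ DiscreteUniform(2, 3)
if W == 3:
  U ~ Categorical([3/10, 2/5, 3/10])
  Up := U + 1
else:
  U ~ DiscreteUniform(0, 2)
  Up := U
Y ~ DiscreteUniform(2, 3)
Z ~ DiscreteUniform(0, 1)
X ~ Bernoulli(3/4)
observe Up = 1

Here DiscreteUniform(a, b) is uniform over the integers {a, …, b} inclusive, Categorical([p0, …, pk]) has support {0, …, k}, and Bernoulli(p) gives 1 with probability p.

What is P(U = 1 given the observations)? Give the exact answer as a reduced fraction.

P(U = 1 | obs) = 10/19

Enumerate traces; 16 have nonzero weight after conditioning:
  (W=2, U=1, Y=2, Z=0, X=0) weight 1/96
  (W=2, U=1, Y=2, Z=0, X=1) weight 1/32
  (W=2, U=1, Y=2, Z=1, X=0) weight 1/96
  (W=2, U=1, Y=2, Z=1, X=1) weight 1/32
  (W=2, U=1, Y=3, Z=0, X=0) weight 1/96
  (W=2, U=1, Y=3, Z=0, X=1) weight 1/32
  (W=2, U=1, Y=3, Z=1, X=0) weight 1/96
  (W=2, U=1, Y=3, Z=1, X=1) weight 1/32
  (W=3, U=0, Y=2, Z=0, X=0) weight 3/320
  … 7 more
Group by U:
  weight(U=0) = 3/20
  weight(U=1) = 1/6
Total weight = 3/20 + 1/6 = 19/60
P(U=0 | obs) = 3/20 / 19/60 = 9/19
P(U=1 | obs) = 1/6 / 19/60 = 10/19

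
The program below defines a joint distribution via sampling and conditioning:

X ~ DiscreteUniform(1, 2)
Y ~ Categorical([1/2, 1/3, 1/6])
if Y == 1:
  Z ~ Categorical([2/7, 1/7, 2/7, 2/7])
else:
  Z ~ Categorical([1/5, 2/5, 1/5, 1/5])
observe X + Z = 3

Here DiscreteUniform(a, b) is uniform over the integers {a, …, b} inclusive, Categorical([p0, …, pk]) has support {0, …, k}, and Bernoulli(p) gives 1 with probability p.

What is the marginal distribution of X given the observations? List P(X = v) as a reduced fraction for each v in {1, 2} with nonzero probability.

Enumerate traces; 6 have nonzero weight after conditioning:
  (X=1, Y=0, Z=2) weight 1/20
  (X=1, Y=1, Z=2) weight 1/21
  (X=1, Y=2, Z=2) weight 1/60
  (X=2, Y=0, Z=1) weight 1/10
  (X=2, Y=1, Z=1) weight 1/42
  (X=2, Y=2, Z=1) weight 1/30
Group by X:
  weight(X=1) = 4/35
  weight(X=2) = 11/70
Total weight = 4/35 + 11/70 = 19/70
P(X=1 | obs) = 4/35 / 19/70 = 8/19
P(X=2 | obs) = 11/70 / 19/70 = 11/19

P(X=1) = 8/19, P(X=2) = 11/19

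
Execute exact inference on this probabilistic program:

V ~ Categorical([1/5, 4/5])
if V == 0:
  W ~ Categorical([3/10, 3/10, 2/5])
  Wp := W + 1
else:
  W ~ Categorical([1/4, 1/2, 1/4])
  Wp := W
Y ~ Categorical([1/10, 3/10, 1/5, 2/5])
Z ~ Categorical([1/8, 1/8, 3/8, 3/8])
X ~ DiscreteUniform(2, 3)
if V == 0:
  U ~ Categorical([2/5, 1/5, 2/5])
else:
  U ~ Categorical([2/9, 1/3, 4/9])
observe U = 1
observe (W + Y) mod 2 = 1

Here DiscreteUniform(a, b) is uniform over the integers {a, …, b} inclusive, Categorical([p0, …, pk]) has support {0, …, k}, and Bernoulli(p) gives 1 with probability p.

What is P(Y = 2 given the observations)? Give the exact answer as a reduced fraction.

Enumerate traces; 96 have nonzero weight after conditioning:
  (V=0, W=0, Y=1, Z=0, X=2, U=1) weight 9/40000
  (V=0, W=0, Y=1, Z=0, X=3, U=1) weight 9/40000
  (V=0, W=0, Y=1, Z=1, X=2, U=1) weight 9/40000
  (V=0, W=0, Y=1, Z=1, X=3, U=1) weight 9/40000
  (V=0, W=0, Y=1, Z=2, X=2, U=1) weight 27/40000
  (V=0, W=0, Y=1, Z=2, X=3, U=1) weight 27/40000
  (V=0, W=0, Y=1, Z=3, X=2, U=1) weight 27/40000
  (V=0, W=0, Y=1, Z=3, X=3, U=1) weight 27/40000
  (V=0, W=0, Y=3, Z=0, X=2, U=1) weight 3/10000
  (V=0, W=1, Y=0, Z=0, X=2, U=1) weight 3/40000
  … 86 more
Group by Y:
  weight(Y=0) = 109/7500
  weight(Y=1) = 121/2500
  weight(Y=2) = 109/3750
  weight(Y=3) = 121/1875
Total weight = 109/7500 + 121/2500 + 109/3750 + 121/1875 = 587/3750
P(Y=0 | obs) = 109/7500 / 587/3750 = 109/1174
P(Y=1 | obs) = 121/2500 / 587/3750 = 363/1174
P(Y=2 | obs) = 109/3750 / 587/3750 = 109/587
P(Y=3 | obs) = 121/1875 / 587/3750 = 242/587

P(Y = 2 | obs) = 109/587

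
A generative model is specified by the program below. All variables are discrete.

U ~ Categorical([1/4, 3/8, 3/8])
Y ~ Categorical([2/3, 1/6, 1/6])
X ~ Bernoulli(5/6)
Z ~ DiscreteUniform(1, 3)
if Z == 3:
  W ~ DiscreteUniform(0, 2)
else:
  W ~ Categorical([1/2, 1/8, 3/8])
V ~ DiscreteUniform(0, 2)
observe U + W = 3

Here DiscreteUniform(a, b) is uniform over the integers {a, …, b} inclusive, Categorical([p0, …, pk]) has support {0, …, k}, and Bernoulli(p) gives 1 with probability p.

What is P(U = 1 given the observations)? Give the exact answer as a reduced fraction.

Enumerate traces; 108 have nonzero weight after conditioning:
  (U=1, Y=0, X=0, Z=1, W=2, V=0) weight 1/576
  (U=1, Y=0, X=0, Z=1, W=2, V=1) weight 1/576
  (U=1, Y=0, X=0, Z=1, W=2, V=2) weight 1/576
  (U=1, Y=0, X=0, Z=2, W=2, V=0) weight 1/576
  (U=1, Y=0, X=0, Z=2, W=2, V=1) weight 1/576
  (U=1, Y=0, X=0, Z=2, W=2, V=2) weight 1/576
  (U=1, Y=0, X=0, Z=3, W=2, V=0) weight 1/648
  (U=1, Y=0, X=0, Z=3, W=2, V=1) weight 1/648
  (U=2, Y=0, X=0, Z=1, W=1, V=0) weight 1/1728
  … 99 more
Group by U:
  weight(U=1) = 13/96
  weight(U=2) = 7/96
Total weight = 13/96 + 7/96 = 5/24
P(U=1 | obs) = 13/96 / 5/24 = 13/20
P(U=2 | obs) = 7/96 / 5/24 = 7/20

P(U = 1 | obs) = 13/20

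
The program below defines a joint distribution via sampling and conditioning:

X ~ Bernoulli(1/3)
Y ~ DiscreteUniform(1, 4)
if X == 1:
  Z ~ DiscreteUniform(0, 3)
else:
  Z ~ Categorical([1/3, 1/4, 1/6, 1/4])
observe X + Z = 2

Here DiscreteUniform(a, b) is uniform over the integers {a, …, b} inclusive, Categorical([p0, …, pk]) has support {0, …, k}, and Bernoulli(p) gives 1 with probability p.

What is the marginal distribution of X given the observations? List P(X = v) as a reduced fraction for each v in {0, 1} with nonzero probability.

Enumerate traces; 8 have nonzero weight after conditioning:
  (X=0, Y=1, Z=2) weight 1/36
  (X=0, Y=2, Z=2) weight 1/36
  (X=0, Y=3, Z=2) weight 1/36
  (X=0, Y=4, Z=2) weight 1/36
  (X=1, Y=1, Z=1) weight 1/48
  (X=1, Y=2, Z=1) weight 1/48
  (X=1, Y=3, Z=1) weight 1/48
  (X=1, Y=4, Z=1) weight 1/48
Group by X:
  weight(X=0) = 1/9
  weight(X=1) = 1/12
Total weight = 1/9 + 1/12 = 7/36
P(X=0 | obs) = 1/9 / 7/36 = 4/7
P(X=1 | obs) = 1/12 / 7/36 = 3/7

P(X=0) = 4/7, P(X=1) = 3/7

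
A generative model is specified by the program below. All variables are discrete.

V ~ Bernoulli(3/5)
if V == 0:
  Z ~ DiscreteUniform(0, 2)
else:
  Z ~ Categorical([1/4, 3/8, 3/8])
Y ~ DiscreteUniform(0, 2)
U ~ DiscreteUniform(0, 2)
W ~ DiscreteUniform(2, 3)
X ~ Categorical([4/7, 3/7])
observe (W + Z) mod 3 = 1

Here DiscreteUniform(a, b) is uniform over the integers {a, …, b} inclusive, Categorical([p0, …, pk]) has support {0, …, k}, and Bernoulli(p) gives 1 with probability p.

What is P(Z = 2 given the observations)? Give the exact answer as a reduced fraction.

Enumerate traces; 72 have nonzero weight after conditioning:
  (V=0, Z=1, Y=0, U=0, W=3, X=0) weight 4/945
  (V=0, Z=1, Y=0, U=0, W=3, X=1) weight 1/315
  (V=0, Z=1, Y=0, U=1, W=3, X=0) weight 4/945
  (V=0, Z=1, Y=0, U=1, W=3, X=1) weight 1/315
  (V=0, Z=1, Y=0, U=2, W=3, X=0) weight 4/945
  (V=0, Z=1, Y=0, U=2, W=3, X=1) weight 1/315
  (V=0, Z=1, Y=1, U=0, W=3, X=0) weight 4/945
  (V=0, Z=1, Y=1, U=0, W=3, X=1) weight 1/315
  (V=0, Z=2, Y=0, U=0, W=2, X=0) weight 4/945
  … 63 more
Group by Z:
  weight(Z=1) = 43/240
  weight(Z=2) = 43/240
Total weight = 43/240 + 43/240 = 43/120
P(Z=1 | obs) = 43/240 / 43/120 = 1/2
P(Z=2 | obs) = 43/240 / 43/120 = 1/2

P(Z = 2 | obs) = 1/2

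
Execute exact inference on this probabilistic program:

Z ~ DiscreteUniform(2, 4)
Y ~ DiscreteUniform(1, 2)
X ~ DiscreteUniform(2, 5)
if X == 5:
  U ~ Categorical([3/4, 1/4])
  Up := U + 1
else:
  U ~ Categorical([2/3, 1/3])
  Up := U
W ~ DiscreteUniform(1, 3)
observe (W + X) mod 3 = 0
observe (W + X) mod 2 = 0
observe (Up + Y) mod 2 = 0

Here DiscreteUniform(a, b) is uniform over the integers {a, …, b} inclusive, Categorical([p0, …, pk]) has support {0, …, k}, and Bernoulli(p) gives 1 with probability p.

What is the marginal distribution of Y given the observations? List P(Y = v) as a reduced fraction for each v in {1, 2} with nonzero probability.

P(Y=1) = 17/36, P(Y=2) = 19/36

Enumerate traces; 18 have nonzero weight after conditioning:
  (Z=2, Y=1, X=3, U=1, W=3) weight 1/216
  (Z=2, Y=1, X=4, U=1, W=2) weight 1/216
  (Z=2, Y=1, X=5, U=0, W=1) weight 1/96
  (Z=2, Y=2, X=3, U=0, W=3) weight 1/108
  (Z=2, Y=2, X=4, U=0, W=2) weight 1/108
  (Z=2, Y=2, X=5, U=1, W=1) weight 1/288
  (Z=3, Y=1, X=3, U=1, W=3) weight 1/216
  (Z=3, Y=1, X=4, U=1, W=2) weight 1/216
  … 10 more
Group by Y:
  weight(Y=1) = 17/288
  weight(Y=2) = 19/288
Total weight = 17/288 + 19/288 = 1/8
P(Y=1 | obs) = 17/288 / 1/8 = 17/36
P(Y=2 | obs) = 19/288 / 1/8 = 19/36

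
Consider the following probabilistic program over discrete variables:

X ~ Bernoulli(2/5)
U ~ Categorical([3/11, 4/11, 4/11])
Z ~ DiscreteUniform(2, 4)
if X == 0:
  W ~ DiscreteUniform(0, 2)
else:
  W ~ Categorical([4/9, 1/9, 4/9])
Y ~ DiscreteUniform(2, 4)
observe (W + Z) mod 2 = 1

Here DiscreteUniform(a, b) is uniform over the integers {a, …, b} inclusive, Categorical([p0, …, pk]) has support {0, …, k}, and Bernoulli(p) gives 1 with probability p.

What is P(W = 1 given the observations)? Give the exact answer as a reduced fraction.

Enumerate traces; 72 have nonzero weight after conditioning:
  (X=0, U=0, Z=2, W=1, Y=2) weight 1/165
  (X=0, U=0, Z=2, W=1, Y=3) weight 1/165
  (X=0, U=0, Z=2, W=1, Y=4) weight 1/165
  (X=0, U=0, Z=3, W=0, Y=2) weight 1/165
  (X=0, U=0, Z=3, W=0, Y=3) weight 1/165
  (X=0, U=0, Z=3, W=0, Y=4) weight 1/165
  (X=0, U=0, Z=3, W=2, Y=2) weight 1/165
  (X=0, U=0, Z=3, W=2, Y=3) weight 1/165
  … 64 more
Group by W:
  weight(W=0) = 17/135
  weight(W=1) = 22/135
  weight(W=2) = 17/135
Total weight = 17/135 + 22/135 + 17/135 = 56/135
P(W=0 | obs) = 17/135 / 56/135 = 17/56
P(W=1 | obs) = 22/135 / 56/135 = 11/28
P(W=2 | obs) = 17/135 / 56/135 = 17/56

P(W = 1 | obs) = 11/28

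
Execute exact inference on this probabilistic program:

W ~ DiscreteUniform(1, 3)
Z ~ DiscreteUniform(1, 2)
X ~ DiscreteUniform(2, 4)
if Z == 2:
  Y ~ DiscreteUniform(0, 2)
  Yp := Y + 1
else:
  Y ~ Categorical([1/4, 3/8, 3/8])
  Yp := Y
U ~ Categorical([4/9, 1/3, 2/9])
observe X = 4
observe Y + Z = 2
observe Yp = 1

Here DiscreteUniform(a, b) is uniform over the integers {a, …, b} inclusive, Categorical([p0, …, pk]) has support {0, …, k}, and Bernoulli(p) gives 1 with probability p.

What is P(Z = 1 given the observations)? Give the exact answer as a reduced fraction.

Enumerate traces; 18 have nonzero weight after conditioning:
  (W=1, Z=1, X=4, Y=1, U=0) weight 1/108
  (W=1, Z=1, X=4, Y=1, U=1) weight 1/144
  (W=1, Z=1, X=4, Y=1, U=2) weight 1/216
  (W=1, Z=2, X=4, Y=0, U=0) weight 2/243
  (W=1, Z=2, X=4, Y=0, U=1) weight 1/162
  (W=1, Z=2, X=4, Y=0, U=2) weight 1/243
  (W=2, Z=1, X=4, Y=1, U=0) weight 1/108
  (W=2, Z=1, X=4, Y=1, U=1) weight 1/144
  … 10 more
Group by Z:
  weight(Z=1) = 1/16
  weight(Z=2) = 1/18
Total weight = 1/16 + 1/18 = 17/144
P(Z=1 | obs) = 1/16 / 17/144 = 9/17
P(Z=2 | obs) = 1/18 / 17/144 = 8/17

P(Z = 1 | obs) = 9/17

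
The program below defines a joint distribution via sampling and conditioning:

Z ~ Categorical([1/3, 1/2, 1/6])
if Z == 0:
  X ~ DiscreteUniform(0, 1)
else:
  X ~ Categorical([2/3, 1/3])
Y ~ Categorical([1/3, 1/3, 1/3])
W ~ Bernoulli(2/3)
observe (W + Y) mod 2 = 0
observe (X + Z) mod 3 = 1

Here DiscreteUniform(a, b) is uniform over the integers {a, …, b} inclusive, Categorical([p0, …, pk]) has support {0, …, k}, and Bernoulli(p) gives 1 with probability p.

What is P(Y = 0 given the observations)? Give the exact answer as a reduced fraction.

P(Y = 0 | obs) = 1/4

Enumerate traces; 6 have nonzero weight after conditioning:
  (Z=0, X=1, Y=0, W=0) weight 1/54
  (Z=0, X=1, Y=1, W=1) weight 1/27
  (Z=0, X=1, Y=2, W=0) weight 1/54
  (Z=1, X=0, Y=0, W=0) weight 1/27
  (Z=1, X=0, Y=1, W=1) weight 2/27
  (Z=1, X=0, Y=2, W=0) weight 1/27
Group by Y:
  weight(Y=0) = 1/18
  weight(Y=1) = 1/9
  weight(Y=2) = 1/18
Total weight = 1/18 + 1/9 + 1/18 = 2/9
P(Y=0 | obs) = 1/18 / 2/9 = 1/4
P(Y=1 | obs) = 1/9 / 2/9 = 1/2
P(Y=2 | obs) = 1/18 / 2/9 = 1/4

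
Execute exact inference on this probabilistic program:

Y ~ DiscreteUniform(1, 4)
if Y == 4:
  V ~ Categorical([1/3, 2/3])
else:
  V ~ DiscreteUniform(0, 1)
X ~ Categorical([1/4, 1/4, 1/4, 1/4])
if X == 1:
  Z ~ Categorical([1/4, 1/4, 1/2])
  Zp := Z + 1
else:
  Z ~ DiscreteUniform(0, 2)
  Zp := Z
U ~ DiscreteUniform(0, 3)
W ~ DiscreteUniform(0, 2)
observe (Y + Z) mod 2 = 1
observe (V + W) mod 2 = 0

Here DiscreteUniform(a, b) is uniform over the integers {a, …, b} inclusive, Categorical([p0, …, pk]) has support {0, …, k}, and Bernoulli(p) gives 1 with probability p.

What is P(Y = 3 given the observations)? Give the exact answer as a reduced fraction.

Enumerate traces; 288 have nonzero weight after conditioning:
  (Y=1, V=0, X=0, Z=0, U=0, W=0) weight 1/1152
  (Y=1, V=0, X=0, Z=0, U=0, W=2) weight 1/1152
  (Y=1, V=0, X=0, Z=0, U=1, W=0) weight 1/1152
  (Y=1, V=0, X=0, Z=0, U=1, W=2) weight 1/1152
  (Y=1, V=0, X=0, Z=0, U=2, W=0) weight 1/1152
  (Y=1, V=0, X=0, Z=0, U=2, W=2) weight 1/1152
  (Y=1, V=0, X=0, Z=0, U=3, W=0) weight 1/1152
  (Y=1, V=0, X=0, Z=0, U=3, W=2) weight 1/1152
  (Y=2, V=0, X=0, Z=1, U=0, W=0) weight 1/1152
  (Y=3, V=0, X=0, Z=0, U=0, W=0) weight 1/1152
  … 278 more
Group by Y:
  weight(Y=1) = 11/128
  weight(Y=2) = 5/128
  weight(Y=3) = 11/128
  weight(Y=4) = 5/144
Total weight = 11/128 + 5/128 + 11/128 + 5/144 = 283/1152
P(Y=1 | obs) = 11/128 / 283/1152 = 99/283
P(Y=2 | obs) = 5/128 / 283/1152 = 45/283
P(Y=3 | obs) = 11/128 / 283/1152 = 99/283
P(Y=4 | obs) = 5/144 / 283/1152 = 40/283

P(Y = 3 | obs) = 99/283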